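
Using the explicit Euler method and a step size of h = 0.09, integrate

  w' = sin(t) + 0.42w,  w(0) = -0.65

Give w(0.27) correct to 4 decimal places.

-0.7020

Euler: w_{n+1} = w_n + h·f(t_n, w_n).
t=0.000000, w=-0.650000: f=-0.273000 → w ← -0.650000 + 0.09·(-0.273000) = -0.674570
t=0.090000, w=-0.674570: f=-0.193441 → w ← -0.674570 + 0.09·(-0.193441) = -0.691980
t=0.180000, w=-0.691980: f=-0.111602 → w ← -0.691980 + 0.09·(-0.111602) = -0.702024
w(0.27) ≈ -0.7020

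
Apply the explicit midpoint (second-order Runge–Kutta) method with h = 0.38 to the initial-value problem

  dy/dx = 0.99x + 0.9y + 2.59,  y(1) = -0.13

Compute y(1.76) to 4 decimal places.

3.9080

Midpoint: k1 = f(x_n, y_n); k2 = f(x_n + h/2, y_n + (h/2)·k1); y_{n+1} = y_n + h·k2.
x=1.000000, y=-0.130000:
  k1 = f(1.000000, -0.130000) = 3.463000
  k2 = f(1.190000, 0.527970) = 4.243273
  y ← -0.130000 + 0.38·4.243273 = 1.482444
x=1.380000, y=1.482444:
  k1 = f(1.380000, 1.482444) = 5.290399
  k2 = f(1.570000, 2.487620) = 6.383158
  y ← 1.482444 + 0.38·6.383158 = 3.908044
y(1.76) ≈ 3.9080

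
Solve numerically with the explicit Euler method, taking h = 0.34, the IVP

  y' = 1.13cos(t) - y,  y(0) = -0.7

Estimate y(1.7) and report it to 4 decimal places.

0.4326

Euler: y_{n+1} = y_n + h·f(t_n, y_n).
t=0.000000, y=-0.700000: f=1.830000 → y ← -0.700000 + 0.34·1.830000 = -0.077800
t=0.340000, y=-0.077800: f=1.143113 → y ← -0.077800 + 0.34·1.143113 = 0.310858
t=0.680000, y=0.310858: f=0.567799 → y ← 0.310858 + 0.34·0.567799 = 0.503910
t=1.020000, y=0.503910: f=0.087494 → y ← 0.503910 + 0.34·0.087494 = 0.533658
t=1.360000, y=0.533658: f=-0.297218 → y ← 0.533658 + 0.34·(-0.297218) = 0.432604
y(1.7) ≈ 0.4326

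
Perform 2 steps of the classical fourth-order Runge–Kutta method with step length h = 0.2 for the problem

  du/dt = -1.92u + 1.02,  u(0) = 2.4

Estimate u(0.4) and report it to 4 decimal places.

1.3984

RK4: k1 = f(t_n, u_n); k2 = f(t_n + h/2, u_n + (h/2)·k1); k3 = f(t_n + h/2, u_n + (h/2)·k2); k4 = f(t_n + h, u_n + h·k3); u_{n+1} = u_n + (h/6)·(k1 + 2k2 + 2k3 + k4).
t=0.000000, u=2.400000:
  k1 = f(0.000000, 2.400000) = -3.588000
  k2 = f(0.100000, 2.041200) = -2.899104
  k3 = f(0.100000, 2.110090) = -3.031372
  k4 = f(0.200000, 1.793726) = -2.423953
  u ← 2.400000 + (0.2/6)·(k1 + 2k2 + 2k3 + k4) = 1.804236
t=0.200000, u=1.804236:
  k1 = f(0.200000, 1.804236) = -2.444134
  k2 = f(0.300000, 1.559823) = -1.974860
  k3 = f(0.300000, 1.606750) = -2.064961
  k4 = f(0.400000, 1.391244) = -1.651189
  u ← 1.804236 + (0.2/6)·(k1 + 2k2 + 2k3 + k4) = 1.398404
u(0.4) ≈ 1.3984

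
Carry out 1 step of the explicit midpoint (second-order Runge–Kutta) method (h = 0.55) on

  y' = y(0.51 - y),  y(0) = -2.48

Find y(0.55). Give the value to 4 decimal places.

Midpoint: k1 = f(s_n, y_n); k2 = f(s_n + h/2, y_n + (h/2)·k1); y_{n+1} = y_n + h·k2.
s=0.000000, y=-2.480000:
  k1 = f(0.000000, -2.480000) = -7.415200
  k2 = f(0.275000, -4.519180) = -22.727770
  y ← -2.480000 + 0.55·(-22.727770) = -14.980273
y(0.55) ≈ -14.9803

-14.9803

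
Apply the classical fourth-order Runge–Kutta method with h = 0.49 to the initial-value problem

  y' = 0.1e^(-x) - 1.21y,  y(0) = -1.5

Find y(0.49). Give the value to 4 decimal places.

-0.8015

RK4: k1 = f(x_n, y_n); k2 = f(x_n + h/2, y_n + (h/2)·k1); k3 = f(x_n + h/2, y_n + (h/2)·k2); k4 = f(x_n + h, y_n + h·k3); y_{n+1} = y_n + (h/6)·(k1 + 2k2 + 2k3 + k4).
x=0.000000, y=-1.500000:
  k1 = f(0.000000, -1.500000) = 1.915000
  k2 = f(0.245000, -1.030825) = 1.325569
  k3 = f(0.245000, -1.175236) = 1.500306
  k4 = f(0.490000, -0.764850) = 0.986731
  y ← -1.500000 + (0.49/6)·(k1 + 2k2 + 2k3 + k4) = -0.801466
y(0.49) ≈ -0.8015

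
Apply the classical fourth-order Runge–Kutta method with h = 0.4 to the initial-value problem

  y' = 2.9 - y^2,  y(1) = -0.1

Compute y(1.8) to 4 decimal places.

1.4583

RK4: k1 = f(t_n, y_n); k2 = f(t_n + h/2, y_n + (h/2)·k1); k3 = f(t_n + h/2, y_n + (h/2)·k2); k4 = f(t_n + h, y_n + h·k3); y_{n+1} = y_n + (h/6)·(k1 + 2k2 + 2k3 + k4).
t=1.000000, y=-0.100000:
  k1 = f(1.000000, -0.100000) = 2.890000
  k2 = f(1.200000, 0.478000) = 2.671516
  k3 = f(1.200000, 0.434303) = 2.711381
  k4 = f(1.400000, 0.984552) = 1.930657
  y ← -0.100000 + (0.4/6)·(k1 + 2k2 + 2k3 + k4) = 0.939097
t=1.400000, y=0.939097:
  k1 = f(1.400000, 0.939097) = 2.018097
  k2 = f(1.600000, 1.342716) = 1.097113
  k3 = f(1.600000, 1.158519) = 1.557833
  k4 = f(1.800000, 1.562230) = 0.459438
  y ← 0.939097 + (0.4/6)·(k1 + 2k2 + 2k3 + k4) = 1.458259
y(1.8) ≈ 1.4583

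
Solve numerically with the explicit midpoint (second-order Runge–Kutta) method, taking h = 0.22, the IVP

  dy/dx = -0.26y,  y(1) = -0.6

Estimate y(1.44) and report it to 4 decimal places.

Midpoint: k1 = f(x_n, y_n); k2 = f(x_n + h/2, y_n + (h/2)·k1); y_{n+1} = y_n + h·k2.
x=1.000000, y=-0.600000:
  k1 = f(1.000000, -0.600000) = 0.156000
  k2 = f(1.110000, -0.582840) = 0.151538
  y ← -0.600000 + 0.22·0.151538 = -0.566662
x=1.220000, y=-0.566662:
  k1 = f(1.220000, -0.566662) = 0.147332
  k2 = f(1.330000, -0.550455) = 0.143118
  y ← -0.566662 + 0.22·0.143118 = -0.535176
y(1.44) ≈ -0.5352

-0.5352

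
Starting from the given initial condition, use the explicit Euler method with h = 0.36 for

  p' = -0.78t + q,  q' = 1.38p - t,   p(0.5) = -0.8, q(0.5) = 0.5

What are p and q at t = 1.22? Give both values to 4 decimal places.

Euler on (p,q): p_{n+1} = p_n + h·p', q_{n+1} = q_n + h·q'.
0.500000: (-0.800000, 0.500000); f=(0.110000, -1.604000) → (-0.760400, -0.077440)
0.860000: (-0.760400, -0.077440); f=(-0.748240, -1.909352) → (-1.029766, -0.764807)
(p(1.22), q(1.22)) ≈ (-1.0298, -0.7648)

-1.0298, -0.7648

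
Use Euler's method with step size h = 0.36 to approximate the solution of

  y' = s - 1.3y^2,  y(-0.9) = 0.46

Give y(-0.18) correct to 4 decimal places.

-0.1581

Euler: y_{n+1} = y_n + h·f(s_n, y_n).
s=-0.900000, y=0.460000: f=-1.175080 → y ← 0.460000 + 0.36·(-1.175080) = 0.036971
s=-0.540000, y=0.036971: f=-0.541777 → y ← 0.036971 + 0.36·(-0.541777) = -0.158068
y(-0.18) ≈ -0.1581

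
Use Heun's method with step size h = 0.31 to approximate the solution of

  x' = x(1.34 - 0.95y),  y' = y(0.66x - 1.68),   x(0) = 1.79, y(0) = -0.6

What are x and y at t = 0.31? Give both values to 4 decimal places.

Heun on (x,y): k1 = f(t_n, state_n); k2 = f(t_n + h, state_n + h·k1); state_{n+1} = state_n + (h/2)·(k1 + k2).
0.000000: (1.790000, -0.600000)
  k1 = (3.418900, 0.299160)
  predictor → (2.849859, -0.507260)
  k2 = (5.192151, -0.101912)
  → (3.124713, -0.569427)
(x(0.31), y(0.31)) ≈ (3.1247, -0.5694)

3.1247, -0.5694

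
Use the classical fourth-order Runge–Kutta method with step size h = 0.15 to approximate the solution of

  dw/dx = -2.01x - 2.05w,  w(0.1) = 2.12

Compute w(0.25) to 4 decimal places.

1.5124

RK4: k1 = f(x_n, w_n); k2 = f(x_n + h/2, w_n + (h/2)·k1); k3 = f(x_n + h/2, w_n + (h/2)·k2); k4 = f(x_n + h, w_n + h·k3); w_{n+1} = w_n + (h/6)·(k1 + 2k2 + 2k3 + k4).
x=0.100000, w=2.120000:
  k1 = f(0.100000, 2.120000) = -4.547000
  k2 = f(0.175000, 1.778975) = -3.998649
  k3 = f(0.175000, 1.820101) = -4.082958
  k4 = f(0.250000, 1.507556) = -3.592990
  w ← 2.120000 + (0.15/6)·(k1 + 2k2 + 2k3 + k4) = 1.512420
w(0.25) ≈ 1.5124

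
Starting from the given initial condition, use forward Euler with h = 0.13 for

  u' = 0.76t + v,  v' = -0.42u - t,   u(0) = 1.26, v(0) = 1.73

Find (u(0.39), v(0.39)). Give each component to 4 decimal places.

Euler on (u,v): u_{n+1} = u_n + h·u', v_{n+1} = v_n + h·v'.
0.000000: (1.260000, 1.730000); f=(1.730000, -0.529200) → (1.484900, 1.661204)
0.130000: (1.484900, 1.661204); f=(1.760004, -0.753658) → (1.713701, 1.563228)
0.260000: (1.713701, 1.563228); f=(1.760828, -0.979754) → (1.942608, 1.435860)
(u(0.39), v(0.39)) ≈ (1.9426, 1.4359)

1.9426, 1.4359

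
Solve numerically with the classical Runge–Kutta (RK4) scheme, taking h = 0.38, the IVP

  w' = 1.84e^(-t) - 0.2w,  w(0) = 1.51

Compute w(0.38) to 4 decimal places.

RK4: k1 = f(t_n, w_n); k2 = f(t_n + h/2, w_n + (h/2)·k1); k3 = f(t_n + h/2, w_n + (h/2)·k2); k4 = f(t_n + h, w_n + h·k3); w_{n+1} = w_n + (h/6)·(k1 + 2k2 + 2k3 + k4).
t=0.000000, w=1.510000:
  k1 = f(0.000000, 1.510000) = 1.538000
  k2 = f(0.190000, 1.802220) = 1.161161
  k3 = f(0.190000, 1.730621) = 1.175481
  k4 = f(0.380000, 1.956683) = 0.866968
  w ← 1.510000 + (0.38/6)·(k1 + 2k2 + 2k3 + k4) = 1.958289
w(0.38) ≈ 1.9583

1.9583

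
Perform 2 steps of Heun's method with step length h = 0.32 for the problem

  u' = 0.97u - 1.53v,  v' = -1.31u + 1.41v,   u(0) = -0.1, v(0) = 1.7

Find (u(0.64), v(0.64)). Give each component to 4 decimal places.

Heun on (u,v): k1 = f(s_n, state_n); k2 = f(s_n + h, state_n + h·k1); state_{n+1} = state_n + (h/2)·(k1 + k2).
0.000000: (-0.100000, 1.700000)
  k1 = (-2.698000, 2.528000)
  predictor → (-0.963360, 2.508960)
  k2 = (-4.773168, 4.799635)
  → (-1.295387, 2.872422)
0.320000: (-1.295387, 2.872422)
  k1 = (-5.651330, 5.747071)
  predictor → (-3.103813, 4.711484)
  k2 = (-10.219269, 10.709188)
  → (-3.834683, 5.505423)
(u(0.64), v(0.64)) ≈ (-3.8347, 5.5054)

-3.8347, 5.5054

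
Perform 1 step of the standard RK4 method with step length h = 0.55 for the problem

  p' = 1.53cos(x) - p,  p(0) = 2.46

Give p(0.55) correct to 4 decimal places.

RK4: k1 = f(x_n, p_n); k2 = f(x_n + h/2, p_n + (h/2)·k1); k3 = f(x_n + h/2, p_n + (h/2)·k2); k4 = f(x_n + h, p_n + h·k3); p_{n+1} = p_n + (h/6)·(k1 + 2k2 + 2k3 + k4).
x=0.000000, p=2.460000:
  k1 = f(0.000000, 2.460000) = -0.930000
  k2 = f(0.275000, 2.204250) = -0.731739
  k3 = f(0.275000, 2.258772) = -0.786261
  k4 = f(0.550000, 2.027556) = -0.723194
  p ← 2.460000 + (0.55/6)·(k1 + 2k2 + 2k3 + k4) = 2.030157
p(0.55) ≈ 2.0302

2.0302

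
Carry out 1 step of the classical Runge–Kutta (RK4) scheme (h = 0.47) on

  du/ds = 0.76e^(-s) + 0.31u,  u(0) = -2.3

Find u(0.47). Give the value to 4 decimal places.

RK4: k1 = f(s_n, u_n); k2 = f(s_n + h/2, u_n + (h/2)·k1); k3 = f(s_n + h/2, u_n + (h/2)·k2); k4 = f(s_n + h, u_n + h·k3); u_{n+1} = u_n + (h/6)·(k1 + 2k2 + 2k3 + k4).
s=0.000000, u=-2.300000:
  k1 = f(0.000000, -2.300000) = 0.047000
  k2 = f(0.235000, -2.288955) = -0.108742
  k3 = f(0.235000, -2.325554) = -0.120088
  k4 = f(0.470000, -2.356441) = -0.255495
  u ← -2.300000 + (0.47/6)·(k1 + 2k2 + 2k3 + k4) = -2.352182
u(0.47) ≈ -2.3522

-2.3522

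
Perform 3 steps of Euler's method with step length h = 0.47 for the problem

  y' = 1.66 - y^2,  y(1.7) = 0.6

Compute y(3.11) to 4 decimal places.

Euler: y_{n+1} = y_n + h·f(t_n, y_n).
t=1.700000, y=0.600000: f=1.300000 → y ← 0.600000 + 0.47·1.300000 = 1.211000
t=2.170000, y=1.211000: f=0.193479 → y ← 1.211000 + 0.47·0.193479 = 1.301935
t=2.640000, y=1.301935: f=-0.035035 → y ← 1.301935 + 0.47·(-0.035035) = 1.285469
y(3.11) ≈ 1.2855

1.2855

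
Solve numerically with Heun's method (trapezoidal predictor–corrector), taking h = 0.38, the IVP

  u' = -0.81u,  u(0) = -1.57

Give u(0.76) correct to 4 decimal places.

Heun: k1 = f(x_n, u_n); k2 = f(x_n + h, u_n + h·k1); u_{n+1} = u_n + (h/2)·(k1 + k2).
x=0.000000, u=-1.570000:
  k1 = f(0.000000, -1.570000) = 1.271700
  k2 = f(0.380000, -1.086754) = 0.880271
  u ← -1.570000 + (0.38/2)·(1.271700 + 0.880271) = -1.161126
x=0.380000, u=-1.161126:
  k1 = f(0.380000, -1.161126) = 0.940512
  k2 = f(0.760000, -0.803731) = 0.651022
  u ← -1.161126 + (0.38/2)·(0.940512 + 0.651022) = -0.858734
u(0.76) ≈ -0.8587

-0.8587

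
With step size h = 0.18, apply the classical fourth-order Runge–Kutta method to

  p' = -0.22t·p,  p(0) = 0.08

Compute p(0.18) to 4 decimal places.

0.0797

RK4: k1 = f(t_n, p_n); k2 = f(t_n + h/2, p_n + (h/2)·k1); k3 = f(t_n + h/2, p_n + (h/2)·k2); k4 = f(t_n + h, p_n + h·k3); p_{n+1} = p_n + (h/6)·(k1 + 2k2 + 2k3 + k4).
t=0.000000, p=0.080000:
  k1 = f(0.000000, 0.080000) = 0.000000
  k2 = f(0.090000, 0.080000) = -0.001584
  k3 = f(0.090000, 0.079857) = -0.001581
  k4 = f(0.180000, 0.079715) = -0.003157
  p ← 0.080000 + (0.18/6)·(k1 + 2k2 + 2k3 + k4) = 0.079715
p(0.18) ≈ 0.0797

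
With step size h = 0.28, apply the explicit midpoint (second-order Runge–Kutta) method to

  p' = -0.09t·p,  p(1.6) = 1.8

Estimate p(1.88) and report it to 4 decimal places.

Midpoint: k1 = f(t_n, p_n); k2 = f(t_n + h/2, p_n + (h/2)·k1); p_{n+1} = p_n + h·k2.
t=1.600000, p=1.800000:
  k1 = f(1.600000, 1.800000) = -0.259200
  k2 = f(1.740000, 1.763712) = -0.276197
  p ← 1.800000 + 0.28·(-0.276197) = 1.722665
p(1.88) ≈ 1.7227

1.7227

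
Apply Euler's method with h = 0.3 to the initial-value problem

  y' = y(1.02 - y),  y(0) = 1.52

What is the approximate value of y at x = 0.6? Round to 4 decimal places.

Euler: y_{n+1} = y_n + h·f(x_n, y_n).
x=0.000000, y=1.520000: f=-0.760000 → y ← 1.520000 + 0.3·(-0.760000) = 1.292000
x=0.300000, y=1.292000: f=-0.351424 → y ← 1.292000 + 0.3·(-0.351424) = 1.186573
y(0.6) ≈ 1.1866

1.1866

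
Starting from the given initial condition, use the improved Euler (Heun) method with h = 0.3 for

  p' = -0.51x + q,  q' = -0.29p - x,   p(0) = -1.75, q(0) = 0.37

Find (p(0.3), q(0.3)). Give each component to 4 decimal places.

-1.6391, 0.4724

Heun on (p,q): k1 = f(x_n, state_n); k2 = f(x_n + h, state_n + h·k1); state_{n+1} = state_n + (h/2)·(k1 + k2).
0.000000: (-1.750000, 0.370000)
  k1 = (0.370000, 0.507500)
  predictor → (-1.639000, 0.522250)
  k2 = (0.369250, 0.175310)
  → (-1.639112, 0.472421)
(p(0.3), q(0.3)) ≈ (-1.6391, 0.4724)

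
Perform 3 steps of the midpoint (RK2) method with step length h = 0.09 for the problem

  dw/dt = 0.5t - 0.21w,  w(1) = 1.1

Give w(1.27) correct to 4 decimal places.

Midpoint: k1 = f(t_n, w_n); k2 = f(t_n + h/2, w_n + (h/2)·k1); w_{n+1} = w_n + h·k2.
t=1.000000, w=1.100000:
  k1 = f(1.000000, 1.100000) = 0.269000
  k2 = f(1.045000, 1.112105) = 0.288958
  w ← 1.100000 + 0.09·0.288958 = 1.126006
t=1.090000, w=1.126006:
  k1 = f(1.090000, 1.126006) = 0.308539
  k2 = f(1.135000, 1.139890) = 0.328123
  w ← 1.126006 + 0.09·0.328123 = 1.155537
t=1.180000, w=1.155537:
  k1 = f(1.180000, 1.155537) = 0.347337
  k2 = f(1.225000, 1.171167) = 0.366555
  w ← 1.155537 + 0.09·0.366555 = 1.188527
w(1.27) ≈ 1.1885

1.1885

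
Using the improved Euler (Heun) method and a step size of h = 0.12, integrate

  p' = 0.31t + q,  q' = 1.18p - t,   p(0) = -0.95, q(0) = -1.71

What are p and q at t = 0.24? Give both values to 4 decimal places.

Heun on (p,q): k1 = f(t_n, state_n); k2 = f(t_n + h, state_n + h·k1); state_{n+1} = state_n + (h/2)·(k1 + k2).
0.000000: (-0.950000, -1.710000)
  k1 = (-1.710000, -1.121000)
  predictor → (-1.155200, -1.844520)
  k2 = (-1.807320, -1.483136)
  → (-1.161039, -1.866248)
0.120000: (-1.161039, -1.866248)
  k1 = (-1.829048, -1.490026)
  predictor → (-1.380525, -2.045051)
  k2 = (-1.970651, -1.869019)
  → (-1.389021, -2.067791)
(p(0.24), q(0.24)) ≈ (-1.3890, -2.0678)

-1.3890, -2.0678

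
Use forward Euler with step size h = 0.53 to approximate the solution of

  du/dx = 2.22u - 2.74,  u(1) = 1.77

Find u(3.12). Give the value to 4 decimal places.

Euler: u_{n+1} = u_n + h·f(x_n, u_n).
x=1.000000, u=1.770000: f=1.189400 → u ← 1.770000 + 0.53·1.189400 = 2.400382
x=1.530000, u=2.400382: f=2.588848 → u ← 2.400382 + 0.53·2.588848 = 3.772471
x=2.060000, u=3.772471: f=5.634887 → u ← 3.772471 + 0.53·5.634887 = 6.758961
x=2.590000, u=6.758961: f=12.264894 → u ← 6.758961 + 0.53·12.264894 = 13.259355
u(3.12) ≈ 13.2594

13.2594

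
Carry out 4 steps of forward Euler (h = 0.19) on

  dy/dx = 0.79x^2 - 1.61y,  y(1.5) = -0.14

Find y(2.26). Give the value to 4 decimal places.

1.2984

Euler: y_{n+1} = y_n + h·f(x_n, y_n).
x=1.500000, y=-0.140000: f=2.002900 → y ← -0.140000 + 0.19·2.002900 = 0.240551
x=1.690000, y=0.240551: f=1.869032 → y ← 0.240551 + 0.19·1.869032 = 0.595667
x=1.880000, y=0.595667: f=1.833152 → y ← 0.595667 + 0.19·1.833152 = 0.943966
x=2.070000, y=0.943966: f=1.865286 → y ← 0.943966 + 0.19·1.865286 = 1.298370
y(2.26) ≈ 1.2984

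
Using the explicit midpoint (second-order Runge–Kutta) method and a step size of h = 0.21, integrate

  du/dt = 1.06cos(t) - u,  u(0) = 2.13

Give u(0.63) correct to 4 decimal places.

1.5957

Midpoint: k1 = f(t_n, u_n); k2 = f(t_n + h/2, u_n + (h/2)·k1); u_{n+1} = u_n + h·k2.
t=0.000000, u=2.130000:
  k1 = f(0.000000, 2.130000) = -1.070000
  k2 = f(0.105000, 2.017650) = -0.963488
  u ← 2.130000 + 0.21·(-0.963488) = 1.927668
t=0.210000, u=1.927668:
  k1 = f(0.210000, 1.927668) = -0.890955
  k2 = f(0.315000, 1.834117) = -0.826273
  u ← 1.927668 + 0.21·(-0.826273) = 1.754150
t=0.420000, u=1.754150:
  k1 = f(0.420000, 1.754150) = -0.786276
  k2 = f(0.525000, 1.671591) = -0.754348
  u ← 1.754150 + 0.21·(-0.754348) = 1.595737
u(0.63) ≈ 1.5957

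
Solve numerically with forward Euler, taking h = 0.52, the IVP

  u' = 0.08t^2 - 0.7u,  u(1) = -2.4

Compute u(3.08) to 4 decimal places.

0.0396

Euler: u_{n+1} = u_n + h·f(t_n, u_n).
t=1.000000, u=-2.400000: f=1.760000 → u ← -2.400000 + 0.52·1.760000 = -1.484800
t=1.520000, u=-1.484800: f=1.224192 → u ← -1.484800 + 0.52·1.224192 = -0.848220
t=2.040000, u=-0.848220: f=0.926682 → u ← -0.848220 + 0.52·0.926682 = -0.366345
t=2.560000, u=-0.366345: f=0.780730 → u ← -0.366345 + 0.52·0.780730 = 0.039634
u(3.08) ≈ 0.0396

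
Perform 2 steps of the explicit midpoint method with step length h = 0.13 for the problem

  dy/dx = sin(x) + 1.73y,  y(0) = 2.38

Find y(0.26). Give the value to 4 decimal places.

Midpoint: k1 = f(x_n, y_n); k2 = f(x_n + h/2, y_n + (h/2)·k1); y_{n+1} = y_n + h·k2.
x=0.000000, y=2.380000:
  k1 = f(0.000000, 2.380000) = 4.117400
  k2 = f(0.065000, 2.647631) = 4.645356
  y ← 2.380000 + 0.13·4.645356 = 2.983896
x=0.130000, y=2.983896:
  k1 = f(0.130000, 2.983896) = 5.291775
  k2 = f(0.195000, 3.327862) = 5.950967
  y ← 2.983896 + 0.13·5.950967 = 3.757522
y(0.26) ≈ 3.7575

3.7575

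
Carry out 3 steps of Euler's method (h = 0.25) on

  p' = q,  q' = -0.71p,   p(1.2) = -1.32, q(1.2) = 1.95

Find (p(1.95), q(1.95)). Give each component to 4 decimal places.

Euler on (p,q): p_{n+1} = p_n + h·p', q_{n+1} = q_n + h·q'.
1.200000: (-1.320000, 1.950000); f=(1.950000, 0.937200) → (-0.832500, 2.184300)
1.450000: (-0.832500, 2.184300); f=(2.184300, 0.591075) → (-0.286425, 2.332069)
1.700000: (-0.286425, 2.332069); f=(2.332069, 0.203362) → (0.296592, 2.382909)
(p(1.95), q(1.95)) ≈ (0.2966, 2.3829)

0.2966, 2.3829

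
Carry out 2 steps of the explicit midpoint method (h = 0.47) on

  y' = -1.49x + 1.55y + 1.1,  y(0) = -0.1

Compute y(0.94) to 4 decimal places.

Midpoint: k1 = f(x_n, y_n); k2 = f(x_n + h/2, y_n + (h/2)·k1); y_{n+1} = y_n + h·k2.
x=0.000000, y=-0.100000:
  k1 = f(0.000000, -0.100000) = 0.945000
  k2 = f(0.235000, 0.122075) = 0.939066
  y ← -0.100000 + 0.47·0.939066 = 0.341361
x=0.470000, y=0.341361:
  k1 = f(0.470000, 0.341361) = 0.928810
  k2 = f(0.705000, 0.559631) = 0.916979
  y ← 0.341361 + 0.47·0.916979 = 0.772341
y(0.94) ≈ 0.7723

0.7723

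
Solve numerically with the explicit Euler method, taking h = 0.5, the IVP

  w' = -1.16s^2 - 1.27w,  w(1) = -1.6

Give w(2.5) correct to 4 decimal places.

-2.9514

Euler: w_{n+1} = w_n + h·f(s_n, w_n).
s=1.000000, w=-1.600000: f=0.872000 → w ← -1.600000 + 0.5·0.872000 = -1.164000
s=1.500000, w=-1.164000: f=-1.131720 → w ← -1.164000 + 0.5·(-1.131720) = -1.729860
s=2.000000, w=-1.729860: f=-2.443078 → w ← -1.729860 + 0.5·(-2.443078) = -2.951399
w(2.5) ≈ -2.9514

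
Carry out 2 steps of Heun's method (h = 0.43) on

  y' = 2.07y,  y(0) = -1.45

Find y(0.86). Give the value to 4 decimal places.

-7.5790

Heun: k1 = f(s_n, y_n); k2 = f(s_n + h, y_n + h·k1); y_{n+1} = y_n + (h/2)·(k1 + k2).
s=0.000000, y=-1.450000:
  k1 = f(0.000000, -1.450000) = -3.001500
  k2 = f(0.430000, -2.740645) = -5.673135
  y ← -1.450000 + (0.43/2)·(-3.001500 + (-5.673135)) = -3.315047
s=0.430000, y=-3.315047:
  k1 = f(0.430000, -3.315047) = -6.862146
  k2 = f(0.860000, -6.265769) = -12.970143
  y ← -3.315047 + (0.43/2)·(-6.862146 + (-12.970143)) = -7.578989
y(0.86) ≈ -7.5790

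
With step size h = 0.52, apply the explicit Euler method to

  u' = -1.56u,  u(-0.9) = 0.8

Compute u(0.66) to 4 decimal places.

0.0054

Euler: u_{n+1} = u_n + h·f(s_n, u_n).
s=-0.900000, u=0.800000: f=-1.248000 → u ← 0.800000 + 0.52·(-1.248000) = 0.151040
s=-0.380000, u=0.151040: f=-0.235622 → u ← 0.151040 + 0.52·(-0.235622) = 0.028516
s=0.140000, u=0.028516: f=-0.044486 → u ← 0.028516 + 0.52·(-0.044486) = 0.005384
u(0.66) ≈ 0.0054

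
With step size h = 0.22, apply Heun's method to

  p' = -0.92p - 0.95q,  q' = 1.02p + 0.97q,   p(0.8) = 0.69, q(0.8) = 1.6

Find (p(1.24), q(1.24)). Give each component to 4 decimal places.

-0.2720, 2.5898

Heun on (p,q): k1 = f(s_n, state_n); k2 = f(s_n + h, state_n + h·k1); state_{n+1} = state_n + (h/2)·(k1 + k2).
0.800000: (0.690000, 1.600000)
  k1 = (-2.154800, 2.255800)
  predictor → (0.215944, 2.096276)
  k2 = (-2.190131, 2.253651)
  → (0.212058, 2.096040)
1.020000: (0.212058, 2.096040)
  k1 = (-2.186331, 2.249457)
  predictor → (-0.268935, 2.590920)
  k2 = (-2.213954, 2.238879)
  → (-0.271974, 2.589757)
(p(1.24), q(1.24)) ≈ (-0.2720, 2.5898)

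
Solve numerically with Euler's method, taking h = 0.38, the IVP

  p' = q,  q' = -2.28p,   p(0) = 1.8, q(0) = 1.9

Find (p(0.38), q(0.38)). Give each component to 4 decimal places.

Euler on (p,q): p_{n+1} = p_n + h·p', q_{n+1} = q_n + h·q'.
0.000000: (1.800000, 1.900000); f=(1.900000, -4.104000) → (2.522000, 0.340480)
(p(0.38), q(0.38)) ≈ (2.5220, 0.3405)

2.5220, 0.3405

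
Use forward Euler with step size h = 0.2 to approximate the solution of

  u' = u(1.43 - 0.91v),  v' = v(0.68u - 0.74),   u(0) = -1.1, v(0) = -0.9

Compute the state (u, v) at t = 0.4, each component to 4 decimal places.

Euler on (u,v): u_{n+1} = u_n + h·u', v_{n+1} = v_n + h·v'.
0.000000: (-1.100000, -0.900000); f=(-2.473900, 1.339200) → (-1.594780, -0.632160)
0.200000: (-1.594780, -0.632160); f=(-3.197957, 1.153345) → (-2.234371, -0.401491)
(u(0.4), v(0.4)) ≈ (-2.2344, -0.4015)

-2.2344, -0.4015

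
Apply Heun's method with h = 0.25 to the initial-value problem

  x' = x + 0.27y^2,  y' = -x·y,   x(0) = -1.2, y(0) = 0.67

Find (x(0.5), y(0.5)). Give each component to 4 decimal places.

Heun on (x,y): k1 = f(t_n, state_n); k2 = f(t_n + h, state_n + h·k1); state_{n+1} = state_n + (h/2)·(k1 + k2).
0.000000: (-1.200000, 0.670000)
  k1 = (-1.078797, 0.804000)
  predictor → (-1.469699, 0.871000)
  k2 = (-1.264866, 1.280108)
  → (-1.492958, 0.930514)
0.250000: (-1.492958, 0.930514)
  k1 = (-1.259177, 1.389217)
  predictor → (-1.807752, 1.277818)
  k2 = (-1.366891, 2.309978)
  → (-1.821216, 1.392913)
(x(0.5), y(0.5)) ≈ (-1.8212, 1.3929)

-1.8212, 1.3929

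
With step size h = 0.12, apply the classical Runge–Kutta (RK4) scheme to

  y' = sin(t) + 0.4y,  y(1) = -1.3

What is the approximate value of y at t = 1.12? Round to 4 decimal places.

RK4: k1 = f(t_n, y_n); k2 = f(t_n + h/2, y_n + (h/2)·k1); k3 = f(t_n + h/2, y_n + (h/2)·k2); k4 = f(t_n + h, y_n + h·k3); y_{n+1} = y_n + (h/6)·(k1 + 2k2 + 2k3 + k4).
t=1.000000, y=-1.300000:
  k1 = f(1.000000, -1.300000) = 0.321471
  k2 = f(1.060000, -1.280712) = 0.360071
  k3 = f(1.060000, -1.278396) = 0.360997
  k4 = f(1.120000, -1.256680) = 0.397428
  y ← -1.300000 + (0.12/6)·(k1 + 2k2 + 2k3 + k4) = -1.256779
y(1.12) ≈ -1.2568

-1.2568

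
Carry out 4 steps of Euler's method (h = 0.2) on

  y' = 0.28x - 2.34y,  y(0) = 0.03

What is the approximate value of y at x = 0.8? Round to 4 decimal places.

0.0511

Euler: y_{n+1} = y_n + h·f(x_n, y_n).
x=0.000000, y=0.030000: f=-0.070200 → y ← 0.030000 + 0.2·(-0.070200) = 0.015960
x=0.200000, y=0.015960: f=0.018654 → y ← 0.015960 + 0.2·0.018654 = 0.019691
x=0.400000, y=0.019691: f=0.065924 → y ← 0.019691 + 0.2·0.065924 = 0.032875
x=0.600000, y=0.032875: f=0.091071 → y ← 0.032875 + 0.2·0.091071 = 0.051090
y(0.8) ≈ 0.0511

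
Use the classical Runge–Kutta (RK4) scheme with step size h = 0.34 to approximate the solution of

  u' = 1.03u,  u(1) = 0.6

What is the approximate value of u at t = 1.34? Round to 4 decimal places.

0.8516

RK4: k1 = f(t_n, u_n); k2 = f(t_n + h/2, u_n + (h/2)·k1); k3 = f(t_n + h/2, u_n + (h/2)·k2); k4 = f(t_n + h, u_n + h·k3); u_{n+1} = u_n + (h/6)·(k1 + 2k2 + 2k3 + k4).
t=1.000000, u=0.600000:
  k1 = f(1.000000, 0.600000) = 0.618000
  k2 = f(1.170000, 0.705060) = 0.726212
  k3 = f(1.170000, 0.723456) = 0.745160
  k4 = f(1.340000, 0.853354) = 0.878955
  u ← 0.600000 + (0.34/6)·(k1 + 2k2 + 2k3 + k4) = 0.851583
u(1.34) ≈ 0.8516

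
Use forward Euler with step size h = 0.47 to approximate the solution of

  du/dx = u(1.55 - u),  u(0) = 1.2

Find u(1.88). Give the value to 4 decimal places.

1.5457

Euler: u_{n+1} = u_n + h·f(x_n, u_n).
x=0.000000, u=1.200000: f=0.420000 → u ← 1.200000 + 0.47·0.420000 = 1.397400
x=0.470000, u=1.397400: f=0.213243 → u ← 1.397400 + 0.47·0.213243 = 1.497624
x=0.940000, u=1.497624: f=0.078439 → u ← 1.497624 + 0.47·0.078439 = 1.534491
x=1.410000, u=1.534491: f=0.023799 → u ← 1.534491 + 0.47·0.023799 = 1.545676
u(1.88) ≈ 1.5457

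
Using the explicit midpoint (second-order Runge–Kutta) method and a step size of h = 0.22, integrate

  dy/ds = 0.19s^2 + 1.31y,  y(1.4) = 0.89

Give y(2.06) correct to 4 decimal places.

Midpoint: k1 = f(s_n, y_n); k2 = f(s_n + h/2, y_n + (h/2)·k1); y_{n+1} = y_n + h·k2.
s=1.400000, y=0.890000:
  k1 = f(1.400000, 0.890000) = 1.538300
  k2 = f(1.510000, 1.059213) = 1.820788
  y ← 0.890000 + 0.22·1.820788 = 1.290573
s=1.620000, y=1.290573:
  k1 = f(1.620000, 1.290573) = 2.189287
  k2 = f(1.730000, 1.531395) = 2.574778
  y ← 1.290573 + 0.22·2.574778 = 1.857025
s=1.840000, y=1.857025:
  k1 = f(1.840000, 1.857025) = 3.075966
  k2 = f(1.950000, 2.195381) = 3.598424
  y ← 1.857025 + 0.22·3.598424 = 2.648678
y(2.06) ≈ 2.6487

2.6487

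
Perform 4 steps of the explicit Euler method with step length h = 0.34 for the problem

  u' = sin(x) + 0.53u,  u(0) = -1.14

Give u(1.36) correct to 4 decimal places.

-1.5117

Euler: u_{n+1} = u_n + h·f(x_n, u_n).
x=0.000000, u=-1.140000: f=-0.604200 → u ← -1.140000 + 0.34·(-0.604200) = -1.345428
x=0.340000, u=-1.345428: f=-0.379590 → u ← -1.345428 + 0.34·(-0.379590) = -1.474489
x=0.680000, u=-1.474489: f=-0.152686 → u ← -1.474489 + 0.34·(-0.152686) = -1.526402
x=1.020000, u=-1.526402: f=0.043115 → u ← -1.526402 + 0.34·0.043115 = -1.511743
u(1.36) ≈ -1.5117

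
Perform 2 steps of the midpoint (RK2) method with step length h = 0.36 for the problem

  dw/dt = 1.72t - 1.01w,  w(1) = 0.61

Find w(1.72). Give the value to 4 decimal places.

Midpoint: k1 = f(t_n, w_n); k2 = f(t_n + h/2, w_n + (h/2)·k1); w_{n+1} = w_n + h·k2.
t=1.000000, w=0.610000:
  k1 = f(1.000000, 0.610000) = 1.103900
  k2 = f(1.180000, 0.808702) = 1.212811
  w ← 0.610000 + 0.36·1.212811 = 1.046612
t=1.360000, w=1.046612:
  k1 = f(1.360000, 1.046612) = 1.282122
  k2 = f(1.540000, 1.277394) = 1.358632
  w ← 1.046612 + 0.36·1.358632 = 1.535720
w(1.72) ≈ 1.5357

1.5357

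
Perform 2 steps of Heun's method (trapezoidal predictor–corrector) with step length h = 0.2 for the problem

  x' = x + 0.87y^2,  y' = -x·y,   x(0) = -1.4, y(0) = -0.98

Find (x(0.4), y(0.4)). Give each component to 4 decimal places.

Heun on (x,y): k1 = f(s_n, state_n); k2 = f(s_n + h, state_n + h·k1); state_{n+1} = state_n + (h/2)·(k1 + k2).
0.000000: (-1.400000, -0.980000)
  k1 = (-0.564452, -1.372000)
  predictor → (-1.512890, -1.254400)
  k2 = (-0.143929, -1.897770)
  → (-1.470838, -1.306977)
0.200000: (-1.470838, -1.306977)
  k1 = (0.015286, -1.922351)
  predictor → (-1.467781, -1.691447)
  k2 = (1.021284, -2.482674)
  → (-1.367181, -1.747480)
(x(0.4), y(0.4)) ≈ (-1.3672, -1.7475)

-1.3672, -1.7475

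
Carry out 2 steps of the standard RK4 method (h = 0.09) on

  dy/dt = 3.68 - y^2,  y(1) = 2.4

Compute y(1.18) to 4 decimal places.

2.1456

RK4: k1 = f(t_n, y_n); k2 = f(t_n + h/2, y_n + (h/2)·k1); k3 = f(t_n + h/2, y_n + (h/2)·k2); k4 = f(t_n + h, y_n + h·k3); y_{n+1} = y_n + (h/6)·(k1 + 2k2 + 2k3 + k4).
t=1.000000, y=2.400000:
  k1 = f(1.000000, 2.400000) = -2.080000
  k2 = f(1.045000, 2.306400) = -1.639481
  k3 = f(1.045000, 2.326223) = -1.731315
  k4 = f(1.090000, 2.244182) = -1.356351
  y ← 2.400000 + (0.09/6)·(k1 + 2k2 + 2k3 + k4) = 2.247331
t=1.090000, y=2.247331:
  k1 = f(1.090000, 2.247331) = -1.370496
  k2 = f(1.135000, 2.185659) = -1.097103
  k3 = f(1.135000, 2.197961) = -1.151033
  k4 = f(1.180000, 2.143738) = -0.915612
  y ← 2.247331 + (0.09/6)·(k1 + 2k2 + 2k3 + k4) = 2.145595
y(1.18) ≈ 2.1456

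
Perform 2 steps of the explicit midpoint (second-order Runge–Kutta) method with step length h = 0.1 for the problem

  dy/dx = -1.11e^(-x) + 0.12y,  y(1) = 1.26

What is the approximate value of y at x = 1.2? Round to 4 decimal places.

Midpoint: k1 = f(x_n, y_n); k2 = f(x_n + h/2, y_n + (h/2)·k1); y_{n+1} = y_n + h·k2.
x=1.000000, y=1.260000:
  k1 = f(1.000000, 1.260000) = -0.257146
  k2 = f(1.050000, 1.247143) = -0.238774
  y ← 1.260000 + 0.1·(-0.238774) = 1.236123
x=1.100000, y=1.236123:
  k1 = f(1.100000, 1.236123) = -0.221152
  k2 = f(1.150000, 1.225065) = -0.204459
  y ← 1.236123 + 0.1·(-0.204459) = 1.215677
y(1.2) ≈ 1.2157

1.2157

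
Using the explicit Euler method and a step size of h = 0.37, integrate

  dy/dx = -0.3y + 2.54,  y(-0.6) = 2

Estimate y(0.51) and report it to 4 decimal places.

Euler: y_{n+1} = y_n + h·f(x_n, y_n).
x=-0.600000, y=2.000000: f=1.940000 → y ← 2.000000 + 0.37·1.940000 = 2.717800
x=-0.230000, y=2.717800: f=1.724660 → y ← 2.717800 + 0.37·1.724660 = 3.355924
x=0.140000, y=3.355924: f=1.533223 → y ← 3.355924 + 0.37·1.533223 = 3.923217
y(0.51) ≈ 3.9232

3.9232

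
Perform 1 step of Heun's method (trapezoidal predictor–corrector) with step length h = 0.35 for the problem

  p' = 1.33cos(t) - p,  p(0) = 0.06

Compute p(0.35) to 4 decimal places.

0.4126

Heun: k1 = f(t_n, p_n); k2 = f(t_n + h, p_n + h·k1); p_{n+1} = p_n + (h/2)·(k1 + k2).
t=0.000000, p=0.060000:
  k1 = f(0.000000, 0.060000) = 1.270000
  k2 = f(0.350000, 0.504500) = 0.744866
  p ← 0.060000 + (0.35/2)·(1.270000 + 0.744866) = 0.412601
p(0.35) ≈ 0.4126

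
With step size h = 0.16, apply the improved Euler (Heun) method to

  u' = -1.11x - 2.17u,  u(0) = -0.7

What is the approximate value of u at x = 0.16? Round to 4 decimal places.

-0.5134

Heun: k1 = f(x_n, u_n); k2 = f(x_n + h, u_n + h·k1); u_{n+1} = u_n + (h/2)·(k1 + k2).
x=0.000000, u=-0.700000:
  k1 = f(0.000000, -0.700000) = 1.519000
  k2 = f(0.160000, -0.456960) = 0.814003
  u ← -0.700000 + (0.16/2)·(1.519000 + 0.814003) = -0.513360
u(0.16) ≈ -0.5134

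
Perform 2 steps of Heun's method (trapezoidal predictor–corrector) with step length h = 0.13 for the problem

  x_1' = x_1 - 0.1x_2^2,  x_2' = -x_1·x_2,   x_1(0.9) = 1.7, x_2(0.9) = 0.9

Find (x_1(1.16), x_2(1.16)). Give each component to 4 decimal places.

Heun on (x_1,x_2): k1 = f(t_n, state_n); k2 = f(t_n + h, state_n + h·k1); state_{n+1} = state_n + (h/2)·(k1 + k2).
0.900000: (1.700000, 0.900000)
  k1 = (1.619000, -1.530000)
  predictor → (1.910470, 0.701100)
  k2 = (1.861316, -1.339431)
  → (1.926221, 0.713487)
1.030000: (1.926221, 0.713487)
  k1 = (1.875314, -1.374333)
  predictor → (2.170011, 0.534824)
  k2 = (2.141408, -1.160573)
  → (2.187307, 0.548718)
(x_1(1.16), x_2(1.16)) ≈ (2.1873, 0.5487)

2.1873, 0.5487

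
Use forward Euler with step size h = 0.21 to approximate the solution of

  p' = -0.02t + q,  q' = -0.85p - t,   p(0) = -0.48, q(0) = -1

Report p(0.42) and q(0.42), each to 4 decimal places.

-0.8829, -0.8353

Euler on (p,q): p_{n+1} = p_n + h·p', q_{n+1} = q_n + h·q'.
0.000000: (-0.480000, -1.000000); f=(-1.000000, 0.408000) → (-0.690000, -0.914320)
0.210000: (-0.690000, -0.914320); f=(-0.918520, 0.376500) → (-0.882889, -0.835255)
(p(0.42), q(0.42)) ≈ (-0.8829, -0.8353)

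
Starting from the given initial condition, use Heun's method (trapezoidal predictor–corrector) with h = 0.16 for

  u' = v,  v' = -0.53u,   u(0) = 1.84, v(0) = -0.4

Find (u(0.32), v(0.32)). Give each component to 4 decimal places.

1.6630, -0.6991

Heun on (u,v): k1 = f(x_n, state_n); k2 = f(x_n + h, state_n + h·k1); state_{n+1} = state_n + (h/2)·(k1 + k2).
0.000000: (1.840000, -0.400000)
  k1 = (-0.400000, -0.975200)
  predictor → (1.776000, -0.556032)
  k2 = (-0.556032, -0.941280)
  → (1.763517, -0.553318)
0.160000: (1.763517, -0.553318)
  k1 = (-0.553318, -0.934664)
  predictor → (1.674986, -0.702865)
  k2 = (-0.702865, -0.887743)
  → (1.663023, -0.699111)
(u(0.32), v(0.32)) ≈ (1.6630, -0.6991)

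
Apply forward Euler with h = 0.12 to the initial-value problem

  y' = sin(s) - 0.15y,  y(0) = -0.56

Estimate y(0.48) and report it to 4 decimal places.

-0.4366

Euler: y_{n+1} = y_n + h·f(s_n, y_n).
s=0.000000, y=-0.560000: f=0.084000 → y ← -0.560000 + 0.12·0.084000 = -0.549920
s=0.120000, y=-0.549920: f=0.202200 → y ← -0.549920 + 0.12·0.202200 = -0.525656
s=0.240000, y=-0.525656: f=0.316551 → y ← -0.525656 + 0.12·0.316551 = -0.487670
s=0.360000, y=-0.487670: f=0.425425 → y ← -0.487670 + 0.12·0.425425 = -0.436619
y(0.48) ≈ -0.4366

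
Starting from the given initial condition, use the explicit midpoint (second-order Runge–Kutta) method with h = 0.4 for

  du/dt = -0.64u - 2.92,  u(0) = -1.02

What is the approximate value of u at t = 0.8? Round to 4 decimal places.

-2.4251

Midpoint: k1 = f(t_n, u_n); k2 = f(t_n + h/2, u_n + (h/2)·k1); u_{n+1} = u_n + h·k2.
t=0.000000, u=-1.020000:
  k1 = f(0.000000, -1.020000) = -2.267200
  k2 = f(0.200000, -1.473440) = -1.976998
  u ← -1.020000 + 0.4·(-1.976998) = -1.810799
t=0.400000, u=-1.810799:
  k1 = f(0.400000, -1.810799) = -1.761088
  k2 = f(0.600000, -2.163017) = -1.535669
  u ← -1.810799 + 0.4·(-1.535669) = -2.425067
u(0.8) ≈ -2.4251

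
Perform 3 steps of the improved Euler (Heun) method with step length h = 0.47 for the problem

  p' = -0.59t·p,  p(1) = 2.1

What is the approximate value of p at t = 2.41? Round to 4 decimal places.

0.5507

Heun: k1 = f(t_n, p_n); k2 = f(t_n + h, p_n + h·k1); p_{n+1} = p_n + (h/2)·(k1 + k2).
t=1.000000, p=2.100000:
  k1 = f(1.000000, 2.100000) = -1.239000
  k2 = f(1.470000, 1.517670) = -1.316275
  p ← 2.100000 + (0.47/2)·(-1.239000 + (-1.316275)) = 1.499510
t=1.470000, p=1.499510:
  k1 = f(1.470000, 1.499510) = -1.300525
  k2 = f(1.940000, 0.888263) = -1.016706
  p ← 1.499510 + (0.47/2)·(-1.300525 + (-1.016706)) = 0.954961
t=1.940000, p=0.954961:
  k1 = f(1.940000, 0.954961) = -1.093048
  k2 = f(2.410000, 0.441228) = -0.627382
  p ← 0.954961 + (0.47/2)·(-1.093048 + (-0.627382)) = 0.550660
p(2.41) ≈ 0.5507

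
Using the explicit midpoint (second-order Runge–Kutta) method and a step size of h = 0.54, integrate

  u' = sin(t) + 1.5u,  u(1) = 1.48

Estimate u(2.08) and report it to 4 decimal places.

9.0049

Midpoint: k1 = f(t_n, u_n); k2 = f(t_n + h/2, u_n + (h/2)·k1); u_{n+1} = u_n + h·k2.
t=1.000000, u=1.480000:
  k1 = f(1.000000, 1.480000) = 3.061471
  k2 = f(1.270000, 2.306597) = 4.414997
  u ← 1.480000 + 0.54·4.414997 = 3.864098
t=1.540000, u=3.864098:
  k1 = f(1.540000, 3.864098) = 6.795673
  k2 = f(1.810000, 5.698930) = 9.519922
  u ← 3.864098 + 0.54·9.519922 = 9.004856
u(2.08) ≈ 9.0049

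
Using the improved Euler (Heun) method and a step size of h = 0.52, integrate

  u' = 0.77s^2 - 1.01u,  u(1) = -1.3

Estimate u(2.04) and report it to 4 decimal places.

0.9064

Heun: k1 = f(s_n, u_n); k2 = f(s_n + h, u_n + h·k1); u_{n+1} = u_n + (h/2)·(k1 + k2).
s=1.000000, u=-1.300000:
  k1 = f(1.000000, -1.300000) = 2.083000
  k2 = f(1.520000, -0.216840) = 1.998016
  u ← -1.300000 + (0.52/2)·(2.083000 + 1.998016) = -0.238936
s=1.520000, u=-0.238936:
  k1 = f(1.520000, -0.238936) = 2.020333
  k2 = f(2.040000, 0.811637) = 2.384678
  u ← -0.238936 + (0.52/2)·(2.020333 + 2.384678) = 0.906367
u(2.04) ≈ 0.9064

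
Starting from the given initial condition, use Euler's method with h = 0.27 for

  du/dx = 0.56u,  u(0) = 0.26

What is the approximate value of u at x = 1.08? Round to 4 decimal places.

Euler: u_{n+1} = u_n + h·f(x_n, u_n).
x=0.000000, u=0.260000: f=0.145600 → u ← 0.260000 + 0.27·0.145600 = 0.299312
x=0.270000, u=0.299312: f=0.167615 → u ← 0.299312 + 0.27·0.167615 = 0.344568
x=0.540000, u=0.344568: f=0.192958 → u ← 0.344568 + 0.27·0.192958 = 0.396667
x=0.810000, u=0.396667: f=0.222133 → u ← 0.396667 + 0.27·0.222133 = 0.456643
u(1.08) ≈ 0.4566

0.4566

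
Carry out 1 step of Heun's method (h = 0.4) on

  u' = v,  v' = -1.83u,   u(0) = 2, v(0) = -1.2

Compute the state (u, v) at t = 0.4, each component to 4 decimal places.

Heun on (u,v): k1 = f(t_n, state_n); k2 = f(t_n + h, state_n + h·k1); state_{n+1} = state_n + (h/2)·(k1 + k2).
0.000000: (2.000000, -1.200000)
  k1 = (-1.200000, -3.660000)
  predictor → (1.520000, -2.664000)
  k2 = (-2.664000, -2.781600)
  → (1.227200, -2.488320)
(u(0.4), v(0.4)) ≈ (1.2272, -2.4883)

1.2272, -2.4883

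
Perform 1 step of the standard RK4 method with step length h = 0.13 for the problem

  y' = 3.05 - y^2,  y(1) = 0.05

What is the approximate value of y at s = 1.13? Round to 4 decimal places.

RK4: k1 = f(s_n, y_n); k2 = f(s_n + h/2, y_n + (h/2)·k1); k3 = f(s_n + h/2, y_n + (h/2)·k2); k4 = f(s_n + h, y_n + h·k3); y_{n+1} = y_n + (h/6)·(k1 + 2k2 + 2k3 + k4).
s=1.000000, y=0.050000:
  k1 = f(1.000000, 0.050000) = 3.047500
  k2 = f(1.065000, 0.248088) = 2.988453
  k3 = f(1.065000, 0.244249) = 2.990342
  k4 = f(1.130000, 0.438744) = 2.857503
  y ← 0.050000 + (0.13/6)·(k1 + 2k2 + 2k3 + k4) = 0.437023
y(1.13) ≈ 0.4370

0.4370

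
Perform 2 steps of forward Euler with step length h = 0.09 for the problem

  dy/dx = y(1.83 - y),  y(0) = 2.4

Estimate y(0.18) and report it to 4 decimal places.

Euler: y_{n+1} = y_n + h·f(x_n, y_n).
x=0.000000, y=2.400000: f=-1.368000 → y ← 2.400000 + 0.09·(-1.368000) = 2.276880
x=0.090000, y=2.276880: f=-1.017492 → y ← 2.276880 + 0.09·(-1.017492) = 2.185306
y(0.18) ≈ 2.1853

2.1853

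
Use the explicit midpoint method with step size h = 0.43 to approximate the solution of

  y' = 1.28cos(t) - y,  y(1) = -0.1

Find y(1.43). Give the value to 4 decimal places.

Midpoint: k1 = f(t_n, y_n); k2 = f(t_n + h/2, y_n + (h/2)·k1); y_{n+1} = y_n + h·k2.
t=1.000000, y=-0.100000:
  k1 = f(1.000000, -0.100000) = 0.791587
  k2 = f(1.215000, 0.070191) = 0.375680
  y ← -0.100000 + 0.43·0.375680 = 0.061542
y(1.43) ≈ 0.0615

0.0615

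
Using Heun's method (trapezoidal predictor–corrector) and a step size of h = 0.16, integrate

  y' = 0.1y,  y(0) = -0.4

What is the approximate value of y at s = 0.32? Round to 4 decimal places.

Heun: k1 = f(s_n, y_n); k2 = f(s_n + h, y_n + h·k1); y_{n+1} = y_n + (h/2)·(k1 + k2).
s=0.000000, y=-0.400000:
  k1 = f(0.000000, -0.400000) = -0.040000
  k2 = f(0.160000, -0.406400) = -0.040640
  y ← -0.400000 + (0.16/2)·(-0.040000 + (-0.040640)) = -0.406451
s=0.160000, y=-0.406451:
  k1 = f(0.160000, -0.406451) = -0.040645
  k2 = f(0.320000, -0.412954) = -0.041295
  y ← -0.406451 + (0.16/2)·(-0.040645 + (-0.041295)) = -0.413006
y(0.32) ≈ -0.4130

-0.4130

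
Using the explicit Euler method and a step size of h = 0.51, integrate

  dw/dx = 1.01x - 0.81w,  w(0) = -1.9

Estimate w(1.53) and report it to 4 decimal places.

0.2955

Euler: w_{n+1} = w_n + h·f(x_n, w_n).
x=0.000000, w=-1.900000: f=1.539000 → w ← -1.900000 + 0.51·1.539000 = -1.115110
x=0.510000, w=-1.115110: f=1.418339 → w ← -1.115110 + 0.51·1.418339 = -0.391757
x=1.020000, w=-0.391757: f=1.347523 → w ← -0.391757 + 0.51·1.347523 = 0.295480
w(1.53) ≈ 0.2955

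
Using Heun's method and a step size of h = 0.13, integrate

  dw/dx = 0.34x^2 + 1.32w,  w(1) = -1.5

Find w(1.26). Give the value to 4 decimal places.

-1.9787

Heun: k1 = f(x_n, w_n); k2 = f(x_n + h, w_n + h·k1); w_{n+1} = w_n + (h/2)·(k1 + k2).
x=1.000000, w=-1.500000:
  k1 = f(1.000000, -1.500000) = -1.640000
  k2 = f(1.130000, -1.713200) = -1.827278
  w ← -1.500000 + (0.13/2)·(-1.640000 + (-1.827278)) = -1.725373
x=1.130000, w=-1.725373:
  k1 = f(1.130000, -1.725373) = -1.843346
  k2 = f(1.260000, -1.965008) = -2.054027
  w ← -1.725373 + (0.13/2)·(-1.843346 + (-2.054027)) = -1.978702
w(1.26) ≈ -1.9787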